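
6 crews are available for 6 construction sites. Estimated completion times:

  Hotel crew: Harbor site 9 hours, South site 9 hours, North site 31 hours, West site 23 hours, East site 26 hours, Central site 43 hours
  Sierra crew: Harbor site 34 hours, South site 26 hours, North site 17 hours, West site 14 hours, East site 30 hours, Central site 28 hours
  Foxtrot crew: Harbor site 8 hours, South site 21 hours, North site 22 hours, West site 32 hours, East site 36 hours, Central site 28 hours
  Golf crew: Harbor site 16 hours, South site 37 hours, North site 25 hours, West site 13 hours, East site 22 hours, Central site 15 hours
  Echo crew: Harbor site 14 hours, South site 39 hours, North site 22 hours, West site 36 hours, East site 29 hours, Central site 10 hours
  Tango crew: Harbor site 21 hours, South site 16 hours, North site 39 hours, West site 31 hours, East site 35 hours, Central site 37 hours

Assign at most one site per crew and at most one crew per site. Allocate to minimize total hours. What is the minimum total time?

Optimal: Hotel crew→East site (26 hours), Sierra crew→North site (17 hours), Foxtrot crew→Harbor site (8 hours), Golf crew→West site (13 hours), Echo crew→Central site (10 hours), Tango crew→South site (16 hours) — total 26+17+8+13+10+16 = 90 hours.
Min-entry greedy (repeatedly take the single cheapest remaining cell) gives 92 hours, worse by 2.
No other one-to-one assignment undercuts 90 hours.

Min total: 90 hours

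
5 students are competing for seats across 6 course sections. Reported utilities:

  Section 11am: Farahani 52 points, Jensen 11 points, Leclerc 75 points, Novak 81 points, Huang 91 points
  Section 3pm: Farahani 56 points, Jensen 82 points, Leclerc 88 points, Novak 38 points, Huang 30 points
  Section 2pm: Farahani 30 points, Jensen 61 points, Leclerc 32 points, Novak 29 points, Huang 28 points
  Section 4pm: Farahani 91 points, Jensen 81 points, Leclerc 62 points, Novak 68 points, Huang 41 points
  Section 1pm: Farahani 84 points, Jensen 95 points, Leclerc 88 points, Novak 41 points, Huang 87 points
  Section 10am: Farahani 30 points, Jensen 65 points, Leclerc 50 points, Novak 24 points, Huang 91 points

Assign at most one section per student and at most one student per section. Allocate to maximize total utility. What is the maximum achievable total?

Optimal: Farahani→Section 4pm (91 points), Jensen→Section 1pm (95 points), Leclerc→Section 3pm (88 points), Novak→Section 11am (81 points), Huang→Section 10am (91 points) — total 91+95+88+81+91 = 446 points.
Max-entry greedy (repeatedly take the single best remaining cell) gives 394 points, worse by 52.

Maximum total: 446 points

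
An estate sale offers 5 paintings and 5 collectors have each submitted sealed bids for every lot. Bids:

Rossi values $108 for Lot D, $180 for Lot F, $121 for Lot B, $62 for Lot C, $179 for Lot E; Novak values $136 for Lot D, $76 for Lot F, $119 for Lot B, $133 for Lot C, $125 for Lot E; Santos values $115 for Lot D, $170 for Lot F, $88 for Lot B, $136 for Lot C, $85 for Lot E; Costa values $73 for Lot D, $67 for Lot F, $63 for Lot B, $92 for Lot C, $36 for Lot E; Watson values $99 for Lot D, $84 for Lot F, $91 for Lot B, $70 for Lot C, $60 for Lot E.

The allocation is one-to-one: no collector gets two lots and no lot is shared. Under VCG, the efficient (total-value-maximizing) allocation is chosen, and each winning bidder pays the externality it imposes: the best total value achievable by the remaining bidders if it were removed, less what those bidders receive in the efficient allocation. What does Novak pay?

Novak pays $8.

Efficient allocation: Rossi→Lot E ($179), Novak→Lot D ($136), Santos→Lot F ($170), Costa→Lot C ($92), Watson→Lot B ($91); total welfare W = $668.
Novak receives Lot D at value $136, so the others get W − 136 = $532.
Without Novak: best allocation of the remaining 4 bidders over all 5 lots is Rossi→Lot E ($179), Santos→Lot F ($170), Costa→Lot C ($92), Watson→Lot D ($99), total $540.
VCG payment = (others' best without Novak) − (others' welfare with Novak) = 540 − 532 = $8.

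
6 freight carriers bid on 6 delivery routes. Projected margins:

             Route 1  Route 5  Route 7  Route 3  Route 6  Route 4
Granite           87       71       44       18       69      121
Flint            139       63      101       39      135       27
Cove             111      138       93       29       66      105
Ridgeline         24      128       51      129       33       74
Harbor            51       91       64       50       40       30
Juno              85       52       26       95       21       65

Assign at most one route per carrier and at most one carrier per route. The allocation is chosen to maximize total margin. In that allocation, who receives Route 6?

Optimal: Granite→Route 4 ($121k), Flint→Route 6 ($135k), Cove→Route 5 ($138k), Ridgeline→Route 3 ($129k), Harbor→Route 7 ($64k), Juno→Route 1 ($85k) — total 121+135+138+129+64+85 = $672k.
Max-entry greedy (repeatedly take the single best remaining cell) gives $612k, worse by 60.
Checked against all permutations: $672k is optimal.
Flint's own top route is Route 1 ($139k), but forcing Flint→Route 1 and reassigning the rest optimally gives only $616k — worse by 56.

Flint receives Route 6.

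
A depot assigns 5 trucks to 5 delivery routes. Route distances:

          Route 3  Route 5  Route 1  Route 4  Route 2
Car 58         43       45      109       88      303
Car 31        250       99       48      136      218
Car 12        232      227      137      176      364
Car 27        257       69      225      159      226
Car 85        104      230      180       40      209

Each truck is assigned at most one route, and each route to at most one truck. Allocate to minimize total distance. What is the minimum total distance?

Min total: 507 km

Treat this as an assignment problem: match each truck to one route.
Optimal: Car 58→Route 3 (43 km), Car 31→Route 2 (218 km), Car 12→Route 1 (137 km), Car 27→Route 5 (69 km), Car 85→Route 4 (40 km) — total 43+218+137+69+40 = 507 km.
Next-best assignment: Car 58→Route 3, Car 31→Route 5, Car 12→Route 1, Car 27→Route 2, Car 85→Route 4 = 545 km.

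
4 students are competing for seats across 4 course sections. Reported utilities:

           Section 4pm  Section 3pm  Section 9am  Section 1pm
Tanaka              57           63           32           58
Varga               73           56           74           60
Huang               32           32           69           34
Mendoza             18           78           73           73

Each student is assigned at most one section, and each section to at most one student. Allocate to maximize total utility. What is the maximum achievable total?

This is a one-to-one assignment (maximum-weight bipartite matching).
Optimal: Tanaka→Section 3pm (63 points), Varga→Section 4pm (73 points), Huang→Section 9am (69 points), Mendoza→Section 1pm (73 points) — total 63+73+69+73 = 278 points.
Row-greedy (each student in turn takes its best remaining section) gives 189 points, worse by 89.

Max total: 278 points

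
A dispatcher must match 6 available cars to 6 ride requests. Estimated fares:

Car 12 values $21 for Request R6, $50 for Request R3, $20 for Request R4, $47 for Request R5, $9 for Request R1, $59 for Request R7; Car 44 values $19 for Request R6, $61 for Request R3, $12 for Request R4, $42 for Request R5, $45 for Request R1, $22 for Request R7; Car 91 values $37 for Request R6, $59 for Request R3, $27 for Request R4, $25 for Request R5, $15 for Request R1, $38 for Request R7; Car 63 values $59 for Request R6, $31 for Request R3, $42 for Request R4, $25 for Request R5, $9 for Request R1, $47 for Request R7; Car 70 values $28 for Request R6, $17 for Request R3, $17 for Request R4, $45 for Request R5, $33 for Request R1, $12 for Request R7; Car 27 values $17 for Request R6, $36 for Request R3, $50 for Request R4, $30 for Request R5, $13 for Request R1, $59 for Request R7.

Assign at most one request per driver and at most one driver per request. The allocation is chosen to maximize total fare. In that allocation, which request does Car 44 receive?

Car 44 receives Request R1.

Optimal: Car 12→Request R7 ($59), Car 44→Request R1 ($45), Car 91→Request R3 ($59), Car 63→Request R6 ($59), Car 70→Request R5 ($45), Car 27→Request R4 ($50) — total 59+45+59+59+45+50 = $317.
Row-greedy (each driver in turn takes its best remaining request) gives $257, worse by 60.
Next-best assignment: Car 12→Request R7, Car 44→Request R5, Car 91→Request R3, Car 63→Request R6, Car 70→Request R1, Car 27→Request R4 = $302.
Swapping Car 44↔Car 12 (Car 44→Request R7 $22, Car 12→Request R1 $9) loses 73.
Car 44's own top request is Request R3 ($61), but forcing Car 44→Request R3 and reassigning the rest optimally gives only $289 — worse by 28.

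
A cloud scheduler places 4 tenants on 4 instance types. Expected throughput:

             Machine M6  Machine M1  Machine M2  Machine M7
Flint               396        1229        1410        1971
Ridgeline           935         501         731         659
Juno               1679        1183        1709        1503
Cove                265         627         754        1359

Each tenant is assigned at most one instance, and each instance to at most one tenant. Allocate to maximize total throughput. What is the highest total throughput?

Maximum total: 5242 ops/s

Treat this as an assignment problem: match each tenant to one instance.
Optimal: Flint→Machine M7 (1971 ops/s), Ridgeline→Machine M6 (935 ops/s), Juno→Machine M2 (1709 ops/s), Cove→Machine M1 (627 ops/s) — total 1971+935+1709+627 = 5242 ops/s.
Column-greedy (each instance in turn goes to its best remaining tenant) gives 4321 ops/s, worse by 921.
No other one-to-one assignment exceeds 5242 ops/s.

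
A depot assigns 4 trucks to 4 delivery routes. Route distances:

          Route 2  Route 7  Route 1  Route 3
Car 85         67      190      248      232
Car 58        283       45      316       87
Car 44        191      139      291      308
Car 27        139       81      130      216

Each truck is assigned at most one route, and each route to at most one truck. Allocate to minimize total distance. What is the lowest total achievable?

Minimum total: 423 km

This is a one-to-one assignment (minimum-cost bipartite matching).
Optimal: Car 85→Route 2 (67 km), Car 58→Route 3 (87 km), Car 44→Route 7 (139 km), Car 27→Route 1 (130 km) — total 67+87+139+130 = 423 km.
Column-greedy (each route in turn goes to its cheapest remaining truck) gives 550 km, worse by 127.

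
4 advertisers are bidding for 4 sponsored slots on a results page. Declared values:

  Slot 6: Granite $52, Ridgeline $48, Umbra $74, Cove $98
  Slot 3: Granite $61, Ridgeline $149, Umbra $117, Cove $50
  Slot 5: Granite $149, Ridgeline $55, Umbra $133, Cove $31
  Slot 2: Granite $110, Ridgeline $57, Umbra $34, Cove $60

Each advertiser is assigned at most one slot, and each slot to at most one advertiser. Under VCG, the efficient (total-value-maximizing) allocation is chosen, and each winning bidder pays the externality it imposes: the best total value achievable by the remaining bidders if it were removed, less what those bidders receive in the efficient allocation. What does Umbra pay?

Efficient allocation: Granite→Slot 2 ($110), Ridgeline→Slot 3 ($149), Umbra→Slot 5 ($133), Cove→Slot 6 ($98); total welfare W = $490.
Umbra receives Slot 5 at value $133, so the others get W − 133 = $357.
Without Umbra: best allocation of the remaining 3 bidders over all 4 slots is Granite→Slot 5 ($149), Ridgeline→Slot 3 ($149), Cove→Slot 6 ($98), total $396.
VCG payment = (others' best without Umbra) − (others' welfare with Umbra) = 396 − 357 = $39.

Umbra pays $39.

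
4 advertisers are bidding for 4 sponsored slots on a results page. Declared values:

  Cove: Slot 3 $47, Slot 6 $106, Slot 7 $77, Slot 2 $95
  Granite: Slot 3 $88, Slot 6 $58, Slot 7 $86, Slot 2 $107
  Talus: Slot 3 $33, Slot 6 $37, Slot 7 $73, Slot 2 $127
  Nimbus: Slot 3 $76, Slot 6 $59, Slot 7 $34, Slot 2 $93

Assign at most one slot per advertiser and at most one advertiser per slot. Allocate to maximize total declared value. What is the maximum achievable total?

This is the linear assignment problem.
Optimal: Cove→Slot 6 ($106), Granite→Slot 7 ($86), Talus→Slot 2 ($127), Nimbus→Slot 3 ($76) — total 106+86+127+76 = $395.
Swapping Talus↔Cove (Talus→Slot 6 $37, Cove→Slot 2 $95) loses 101.

Maximum total: $395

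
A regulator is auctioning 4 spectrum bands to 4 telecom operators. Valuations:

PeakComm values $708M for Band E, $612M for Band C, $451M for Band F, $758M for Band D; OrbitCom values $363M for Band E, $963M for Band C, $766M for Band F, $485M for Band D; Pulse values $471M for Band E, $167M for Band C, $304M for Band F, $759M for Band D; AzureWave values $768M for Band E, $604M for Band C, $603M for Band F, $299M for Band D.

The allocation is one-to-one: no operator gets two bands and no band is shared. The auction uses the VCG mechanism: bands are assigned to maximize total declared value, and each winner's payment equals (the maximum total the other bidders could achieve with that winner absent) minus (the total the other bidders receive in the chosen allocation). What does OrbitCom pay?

OrbitCom pays $69M.

Efficient allocation: PeakComm→Band E ($708M), OrbitCom→Band C ($963M), Pulse→Band D ($759M), AzureWave→Band F ($603M); total welfare W = $3033M.
OrbitCom receives Band C at value $963M, so the others get W − 963 = $2070M.
Without OrbitCom: best allocation of the remaining 3 bidders over all 4 bands is PeakComm→Band C ($612M), Pulse→Band D ($759M), AzureWave→Band E ($768M), total $2139M.
VCG payment = (others' best without OrbitCom) − (others' welfare with OrbitCom) = 2139 − 2070 = $69M.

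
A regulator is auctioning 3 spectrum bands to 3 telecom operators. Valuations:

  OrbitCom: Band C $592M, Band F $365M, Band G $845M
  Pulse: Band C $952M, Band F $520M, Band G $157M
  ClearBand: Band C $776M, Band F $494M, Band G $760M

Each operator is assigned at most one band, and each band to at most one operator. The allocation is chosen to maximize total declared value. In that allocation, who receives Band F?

Optimal: OrbitCom→Band G ($845M), Pulse→Band C ($952M), ClearBand→Band F ($494M) — total 845+952+494 = $2291M.
Next-best assignment: OrbitCom→Band G, Pulse→Band F, ClearBand→Band C = $2141M.
ClearBand's own top band is Band C ($776M), but forcing ClearBand→Band C and reassigning the rest optimally gives only $2141M — worse by 150.

ClearBand receives Band F.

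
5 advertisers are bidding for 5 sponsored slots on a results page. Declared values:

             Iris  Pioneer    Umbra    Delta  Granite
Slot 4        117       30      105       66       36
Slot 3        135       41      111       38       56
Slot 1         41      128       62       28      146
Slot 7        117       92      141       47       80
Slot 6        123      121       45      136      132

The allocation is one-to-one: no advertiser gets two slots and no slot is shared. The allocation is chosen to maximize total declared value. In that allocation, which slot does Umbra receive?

Umbra receives Slot 4.

Optimal: Iris→Slot 3 ($135), Pioneer→Slot 7 ($92), Umbra→Slot 4 ($105), Delta→Slot 6 ($136), Granite→Slot 1 ($146) — total 135+92+105+136+146 = $614.
Row-greedy (each advertiser in turn takes its best remaining slot) gives $576, worse by 38.
Every other assignment is strictly worse.
Umbra's own top slot is Slot 7 ($141), but forcing Umbra→Slot 7 and reassigning the rest optimally gives only $609 — worse by 5.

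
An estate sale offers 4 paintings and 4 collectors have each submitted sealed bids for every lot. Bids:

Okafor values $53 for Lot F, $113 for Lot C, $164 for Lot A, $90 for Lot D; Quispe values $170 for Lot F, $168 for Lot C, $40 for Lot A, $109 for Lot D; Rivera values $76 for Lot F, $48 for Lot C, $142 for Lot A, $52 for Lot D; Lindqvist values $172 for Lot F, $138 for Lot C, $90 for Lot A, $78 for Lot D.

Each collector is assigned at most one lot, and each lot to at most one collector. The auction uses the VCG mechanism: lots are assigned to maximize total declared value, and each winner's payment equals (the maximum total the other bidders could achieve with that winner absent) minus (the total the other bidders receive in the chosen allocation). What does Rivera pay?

Efficient allocation: Okafor→Lot D ($90), Quispe→Lot C ($168), Rivera→Lot A ($142), Lindqvist→Lot F ($172); total welfare W = $572.
Rivera receives Lot A at value $142, so the others get W − 142 = $430.
Without Rivera: best allocation of the remaining 3 bidders over all 4 lots is Okafor→Lot A ($164), Quispe→Lot C ($168), Lindqvist→Lot F ($172), total $504.
VCG payment = (others' best without Rivera) − (others' welfare with Rivera) = 504 − 430 = $74.

Rivera pays $74.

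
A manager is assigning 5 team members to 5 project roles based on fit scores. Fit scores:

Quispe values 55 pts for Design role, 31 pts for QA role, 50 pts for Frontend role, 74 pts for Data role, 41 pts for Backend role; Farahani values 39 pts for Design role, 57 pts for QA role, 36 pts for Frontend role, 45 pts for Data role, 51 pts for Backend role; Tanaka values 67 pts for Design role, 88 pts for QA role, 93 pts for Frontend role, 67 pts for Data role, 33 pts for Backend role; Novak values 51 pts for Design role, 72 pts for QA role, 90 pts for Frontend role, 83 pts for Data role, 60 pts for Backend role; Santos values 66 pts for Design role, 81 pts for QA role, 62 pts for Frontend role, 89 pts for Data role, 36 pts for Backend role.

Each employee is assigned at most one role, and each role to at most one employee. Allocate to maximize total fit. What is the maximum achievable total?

Optimal: Quispe→Design role (55 pts), Farahani→Backend role (51 pts), Tanaka→QA role (88 pts), Novak→Frontend role (90 pts), Santos→Data role (89 pts) — total 55+51+88+90+89 = 373 pts.
Row-greedy (each employee in turn takes its best remaining role) gives 350 pts, worse by 23.
No other one-to-one assignment exceeds 373 pts.

Maximum total: 373 pts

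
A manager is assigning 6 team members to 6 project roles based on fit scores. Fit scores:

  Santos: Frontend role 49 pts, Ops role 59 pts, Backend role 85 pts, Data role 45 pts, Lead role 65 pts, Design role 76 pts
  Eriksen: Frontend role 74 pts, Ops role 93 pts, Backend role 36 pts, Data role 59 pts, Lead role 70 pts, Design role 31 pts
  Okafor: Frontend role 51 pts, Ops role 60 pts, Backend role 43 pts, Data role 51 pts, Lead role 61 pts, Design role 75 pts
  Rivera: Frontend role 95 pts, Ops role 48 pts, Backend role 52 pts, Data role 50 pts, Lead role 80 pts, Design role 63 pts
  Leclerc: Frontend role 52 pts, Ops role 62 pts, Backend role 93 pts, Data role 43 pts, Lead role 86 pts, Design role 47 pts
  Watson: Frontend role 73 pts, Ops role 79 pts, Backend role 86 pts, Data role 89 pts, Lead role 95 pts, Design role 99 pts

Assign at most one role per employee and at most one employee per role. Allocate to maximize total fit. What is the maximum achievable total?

Optimal: Santos→Backend role (85 pts), Eriksen→Ops role (93 pts), Okafor→Design role (75 pts), Rivera→Frontend role (95 pts), Leclerc→Lead role (86 pts), Watson→Data role (89 pts) — total 85+93+75+95+86+89 = 523 pts.
Max-entry greedy (repeatedly take the single best remaining cell) gives 496 pts, worse by 27.
Swapping Okafor↔Watson (Okafor→Data role 51 pts, Watson→Design role 99 pts) loses 14.

Maximum total: 523 pts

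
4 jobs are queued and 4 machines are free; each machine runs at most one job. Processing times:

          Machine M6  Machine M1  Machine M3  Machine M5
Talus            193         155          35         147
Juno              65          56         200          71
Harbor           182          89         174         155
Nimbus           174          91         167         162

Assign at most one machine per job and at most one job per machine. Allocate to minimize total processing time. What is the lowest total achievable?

Minimum total: 346 min

Optimal: Talus→Machine M3 (35 min), Juno→Machine M6 (65 min), Harbor→Machine M5 (155 min), Nimbus→Machine M1 (91 min) — total 35+65+155+91 = 346 min.
Min-entry greedy (repeatedly take the single cheapest remaining cell) gives 420 min, worse by 74.
Next-best assignment: Talus→Machine M3, Juno→Machine M6, Harbor→Machine M1, Nimbus→Machine M5 = 351 min.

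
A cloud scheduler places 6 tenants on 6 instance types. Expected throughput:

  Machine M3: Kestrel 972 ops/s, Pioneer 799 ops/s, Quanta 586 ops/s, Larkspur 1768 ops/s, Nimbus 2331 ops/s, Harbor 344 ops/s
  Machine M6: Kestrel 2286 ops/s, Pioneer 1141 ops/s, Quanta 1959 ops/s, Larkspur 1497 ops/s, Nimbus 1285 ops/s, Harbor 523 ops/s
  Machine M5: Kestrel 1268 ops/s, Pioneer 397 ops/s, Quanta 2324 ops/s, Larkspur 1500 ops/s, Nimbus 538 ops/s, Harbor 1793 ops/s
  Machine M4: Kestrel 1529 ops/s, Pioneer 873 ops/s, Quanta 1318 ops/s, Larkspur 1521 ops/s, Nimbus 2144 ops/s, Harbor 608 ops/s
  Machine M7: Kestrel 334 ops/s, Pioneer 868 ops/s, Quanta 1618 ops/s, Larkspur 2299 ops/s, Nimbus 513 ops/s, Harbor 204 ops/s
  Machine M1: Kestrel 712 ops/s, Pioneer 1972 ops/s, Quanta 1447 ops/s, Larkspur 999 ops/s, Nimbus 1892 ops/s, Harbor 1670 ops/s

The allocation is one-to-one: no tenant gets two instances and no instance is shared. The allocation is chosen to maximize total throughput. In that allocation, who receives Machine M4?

Quanta receives Machine M4.

This is the linear assignment problem.
Optimal: Kestrel→Machine M6 (2286 ops/s), Pioneer→Machine M1 (1972 ops/s), Quanta→Machine M4 (1318 ops/s), Larkspur→Machine M7 (2299 ops/s), Nimbus→Machine M3 (2331 ops/s), Harbor→Machine M5 (1793 ops/s) — total 2286+1972+1318+2299+2331+1793 = 11999 ops/s.
Max-entry greedy (repeatedly take the single best remaining cell) gives 11820 ops/s, worse by 179.
Checked against all permutations: 11999 ops/s is optimal.
Quanta's own top instance is Machine M5 (2324 ops/s), but forcing Quanta→Machine M5 and reassigning the rest optimally gives only 11820 ops/s — worse by 179.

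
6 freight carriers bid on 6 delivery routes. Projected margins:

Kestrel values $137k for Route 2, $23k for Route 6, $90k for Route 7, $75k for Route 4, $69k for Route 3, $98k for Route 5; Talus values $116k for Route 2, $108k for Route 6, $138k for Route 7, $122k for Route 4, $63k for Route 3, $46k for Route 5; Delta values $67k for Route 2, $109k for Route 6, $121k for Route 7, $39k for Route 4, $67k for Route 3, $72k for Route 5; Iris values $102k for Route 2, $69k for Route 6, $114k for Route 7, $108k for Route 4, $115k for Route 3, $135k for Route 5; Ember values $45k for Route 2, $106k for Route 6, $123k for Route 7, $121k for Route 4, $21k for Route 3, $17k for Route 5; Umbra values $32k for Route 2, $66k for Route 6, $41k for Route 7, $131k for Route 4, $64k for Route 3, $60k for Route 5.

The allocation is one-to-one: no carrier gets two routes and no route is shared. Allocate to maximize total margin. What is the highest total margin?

This is a one-to-one assignment (maximum-weight bipartite matching).
Optimal: Kestrel→Route 2 ($137k), Talus→Route 7 ($138k), Delta→Route 3 ($67k), Iris→Route 5 ($135k), Ember→Route 6 ($106k), Umbra→Route 4 ($131k) — total 137+138+67+135+106+131 = $714k.
Row-greedy (each carrier in turn takes its best remaining route) gives $704k, worse by 10.
Next-best assignment: Kestrel→Route 2, Talus→Route 7, Delta→Route 6, Iris→Route 5, Ember→Route 4, Umbra→Route 3 = $704k.
No other one-to-one assignment exceeds $714k.

Maximum total: $714k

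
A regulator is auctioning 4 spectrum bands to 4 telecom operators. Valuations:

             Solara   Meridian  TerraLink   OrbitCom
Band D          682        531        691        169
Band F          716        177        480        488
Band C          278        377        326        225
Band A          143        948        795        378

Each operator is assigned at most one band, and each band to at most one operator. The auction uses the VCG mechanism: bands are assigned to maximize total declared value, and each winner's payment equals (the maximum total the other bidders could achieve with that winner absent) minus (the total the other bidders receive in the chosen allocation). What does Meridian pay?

Efficient allocation: Solara→Band F ($716M), Meridian→Band A ($948M), TerraLink→Band D ($691M), OrbitCom→Band C ($225M); total welfare W = $2580M.
Meridian receives Band A at value $948M, so the others get W − 948 = $1632M.
Without Meridian: best allocation of the remaining 3 bidders over all 4 bands is Solara→Band D ($682M), TerraLink→Band A ($795M), OrbitCom→Band F ($488M), total $1965M.
VCG payment = (others' best without Meridian) − (others' welfare with Meridian) = 1965 − 1632 = $333M.

Meridian pays $333M.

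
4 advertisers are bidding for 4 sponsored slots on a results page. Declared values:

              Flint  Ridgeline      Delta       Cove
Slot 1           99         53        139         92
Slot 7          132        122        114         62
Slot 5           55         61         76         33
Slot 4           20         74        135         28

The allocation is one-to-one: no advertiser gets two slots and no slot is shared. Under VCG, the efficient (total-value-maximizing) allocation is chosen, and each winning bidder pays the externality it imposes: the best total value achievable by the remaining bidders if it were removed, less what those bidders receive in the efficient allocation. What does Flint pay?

Efficient allocation: Flint→Slot 7 ($132), Ridgeline→Slot 5 ($61), Delta→Slot 4 ($135), Cove→Slot 1 ($92); total welfare W = $420.
Flint receives Slot 7 at value $132, so the others get W − 132 = $288.
Without Flint: best allocation of the remaining 3 bidders over all 4 slots is Ridgeline→Slot 7 ($122), Delta→Slot 4 ($135), Cove→Slot 1 ($92), total $349.
VCG payment = (others' best without Flint) − (others' welfare with Flint) = 349 − 288 = $61.

Flint pays $61.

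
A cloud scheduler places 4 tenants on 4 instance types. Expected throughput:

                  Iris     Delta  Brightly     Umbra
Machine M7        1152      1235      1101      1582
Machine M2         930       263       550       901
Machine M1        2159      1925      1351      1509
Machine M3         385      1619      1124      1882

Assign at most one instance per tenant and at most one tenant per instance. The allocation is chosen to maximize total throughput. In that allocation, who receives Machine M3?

Delta receives Machine M3.

Optimal: Iris→Machine M1 (2159 ops/s), Delta→Machine M3 (1619 ops/s), Brightly→Machine M2 (550 ops/s), Umbra→Machine M7 (1582 ops/s) — total 2159+1619+550+1582 = 5910 ops/s.
Row-greedy (each tenant in turn takes its best remaining instance) gives 5780 ops/s, worse by 130.
Swapping Delta↔Brightly (Delta→Machine M2 263 ops/s, Brightly→Machine M3 1124 ops/s) loses 782.
Delta's own top instance is Machine M1 (1925 ops/s), but forcing Delta→Machine M1 and reassigning the rest optimally gives only 5838 ops/s — worse by 72.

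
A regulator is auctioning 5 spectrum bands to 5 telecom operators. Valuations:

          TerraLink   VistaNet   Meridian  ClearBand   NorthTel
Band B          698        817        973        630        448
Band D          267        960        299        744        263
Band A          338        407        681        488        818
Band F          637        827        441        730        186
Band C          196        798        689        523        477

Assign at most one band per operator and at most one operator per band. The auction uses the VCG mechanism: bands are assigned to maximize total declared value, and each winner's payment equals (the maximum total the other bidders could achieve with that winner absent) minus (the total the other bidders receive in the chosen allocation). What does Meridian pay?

Efficient allocation: TerraLink→Band F ($637M), VistaNet→Band C ($798M), Meridian→Band B ($973M), ClearBand→Band D ($744M), NorthTel→Band A ($818M); total welfare W = $3970M.
Meridian receives Band B at value $973M, so the others get W − 973 = $2997M.
Without Meridian: best allocation of the remaining 4 bidders over all 5 bands is TerraLink→Band B ($698M), VistaNet→Band D ($960M), ClearBand→Band F ($730M), NorthTel→Band A ($818M), total $3206M.
VCG payment = (others' best without Meridian) − (others' welfare with Meridian) = 3206 − 2997 = $209M.

Meridian pays $209M.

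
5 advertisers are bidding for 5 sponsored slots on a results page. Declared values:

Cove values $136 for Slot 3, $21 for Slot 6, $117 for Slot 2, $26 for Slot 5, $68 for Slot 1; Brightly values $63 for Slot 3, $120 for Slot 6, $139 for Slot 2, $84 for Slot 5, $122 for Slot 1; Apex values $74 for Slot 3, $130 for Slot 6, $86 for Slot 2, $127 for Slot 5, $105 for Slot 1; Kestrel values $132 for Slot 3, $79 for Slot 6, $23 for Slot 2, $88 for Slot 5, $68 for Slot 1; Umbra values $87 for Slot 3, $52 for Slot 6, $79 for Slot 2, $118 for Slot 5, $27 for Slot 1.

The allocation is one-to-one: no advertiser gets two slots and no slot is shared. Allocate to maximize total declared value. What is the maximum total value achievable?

This is a one-to-one assignment (maximum-weight bipartite matching).
Optimal: Cove→Slot 2 ($117), Brightly→Slot 1 ($122), Apex→Slot 6 ($130), Kestrel→Slot 3 ($132), Umbra→Slot 5 ($118) — total 117+122+130+132+118 = $619.
Next-best assignment: Cove→Slot 2, Brightly→Slot 6, Apex→Slot 1, Kestrel→Slot 3, Umbra→Slot 5 = $592.
Every other assignment is strictly worse.

Max total: $619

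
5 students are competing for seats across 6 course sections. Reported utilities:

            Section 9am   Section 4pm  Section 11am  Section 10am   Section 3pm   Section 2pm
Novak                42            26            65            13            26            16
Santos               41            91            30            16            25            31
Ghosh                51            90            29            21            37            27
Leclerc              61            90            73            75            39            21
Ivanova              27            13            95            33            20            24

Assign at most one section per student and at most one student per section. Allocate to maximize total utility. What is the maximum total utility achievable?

This is the linear assignment problem.
Optimal: Novak→Section 9am (42 points), Santos→Section 4pm (91 points), Ghosh→Section 3pm (37 points), Leclerc→Section 10am (75 points), Ivanova→Section 11am (95 points) — total 42+91+37+75+95 = 340 points.
Max-entry greedy (repeatedly take the single best remaining cell) gives 338 points, worse by 2.

Maximum total: 340 points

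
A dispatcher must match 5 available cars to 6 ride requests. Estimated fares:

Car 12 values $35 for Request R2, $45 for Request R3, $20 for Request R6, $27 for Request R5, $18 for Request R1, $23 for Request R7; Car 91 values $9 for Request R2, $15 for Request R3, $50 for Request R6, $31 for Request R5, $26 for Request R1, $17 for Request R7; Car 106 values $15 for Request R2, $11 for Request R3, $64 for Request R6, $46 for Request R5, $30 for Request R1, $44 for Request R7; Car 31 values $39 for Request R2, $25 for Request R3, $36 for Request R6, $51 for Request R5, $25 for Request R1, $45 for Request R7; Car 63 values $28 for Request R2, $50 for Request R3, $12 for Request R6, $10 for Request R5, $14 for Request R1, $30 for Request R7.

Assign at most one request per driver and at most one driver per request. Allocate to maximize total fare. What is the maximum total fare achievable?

Optimal: Car 12→Request R2 ($35), Car 91→Request R6 ($50), Car 106→Request R7 ($44), Car 31→Request R5 ($51), Car 63→Request R3 ($50) — total 35+50+44+51+50 = $230.
Row-greedy (each driver in turn takes its best remaining request) gives $214, worse by 16.

Maximum total: $230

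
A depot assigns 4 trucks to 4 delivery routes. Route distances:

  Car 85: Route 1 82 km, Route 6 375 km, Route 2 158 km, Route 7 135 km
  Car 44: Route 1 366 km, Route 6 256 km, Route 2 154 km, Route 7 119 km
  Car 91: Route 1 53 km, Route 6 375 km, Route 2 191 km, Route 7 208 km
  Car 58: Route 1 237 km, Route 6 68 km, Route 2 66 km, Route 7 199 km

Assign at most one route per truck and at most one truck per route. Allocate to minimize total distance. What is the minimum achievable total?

Optimal: Car 85→Route 2 (158 km), Car 44→Route 7 (119 km), Car 91→Route 1 (53 km), Car 58→Route 6 (68 km) — total 158+119+53+68 = 398 km.
Column-greedy (each route in turn goes to its cheapest remaining truck) gives 410 km, worse by 12.
Next-best assignment: Car 85→Route 7, Car 44→Route 2, Car 91→Route 1, Car 58→Route 6 = 410 km.
Swapping Car 91↔Car 85 (Car 91→Route 2 191 km, Car 85→Route 1 82 km) adds 62.
Checked against all permutations: 398 km is optimal.

Minimum total: 398 km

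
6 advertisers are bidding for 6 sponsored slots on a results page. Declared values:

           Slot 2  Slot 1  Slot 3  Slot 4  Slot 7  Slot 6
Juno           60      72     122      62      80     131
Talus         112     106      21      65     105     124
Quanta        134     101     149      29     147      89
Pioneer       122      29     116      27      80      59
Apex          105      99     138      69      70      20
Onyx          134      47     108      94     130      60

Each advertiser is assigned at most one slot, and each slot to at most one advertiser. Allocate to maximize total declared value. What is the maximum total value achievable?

This is a one-to-one assignment (maximum-weight bipartite matching).
Optimal: Juno→Slot 6 ($131), Talus→Slot 1 ($106), Quanta→Slot 7 ($147), Pioneer→Slot 2 ($122), Apex→Slot 3 ($138), Onyx→Slot 4 ($94) — total 131+106+147+122+138+94 = $738.
Column-greedy (each slot in turn goes to its best remaining advertiser) gives $611, worse by 127.
Checked against all permutations: $738 is optimal.

Maximum total: $738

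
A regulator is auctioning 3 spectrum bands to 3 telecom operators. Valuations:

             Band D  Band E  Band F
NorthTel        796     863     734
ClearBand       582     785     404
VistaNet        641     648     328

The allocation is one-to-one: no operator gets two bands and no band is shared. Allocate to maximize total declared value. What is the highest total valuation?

Max total: $2160M

Treat this as an assignment problem: match each operator to one band.
Optimal: NorthTel→Band F ($734M), ClearBand→Band E ($785M), VistaNet→Band D ($641M) — total 734+785+641 = $2160M.
Row-greedy (each operator in turn takes its best remaining band) gives $1773M, worse by 387.
Swapping ClearBand↔VistaNet (ClearBand→Band D $582M, VistaNet→Band E $648M) loses 196.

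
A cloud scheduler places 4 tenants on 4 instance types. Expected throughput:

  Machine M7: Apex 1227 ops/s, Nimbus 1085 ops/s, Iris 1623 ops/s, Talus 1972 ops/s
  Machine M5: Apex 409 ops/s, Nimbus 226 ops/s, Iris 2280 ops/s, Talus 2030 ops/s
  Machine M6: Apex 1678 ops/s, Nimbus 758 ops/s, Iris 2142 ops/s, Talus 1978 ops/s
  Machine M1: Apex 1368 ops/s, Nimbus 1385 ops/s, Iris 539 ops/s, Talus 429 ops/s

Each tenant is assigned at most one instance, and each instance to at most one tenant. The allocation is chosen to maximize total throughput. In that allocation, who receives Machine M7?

Talus receives Machine M7.

Optimal: Apex→Machine M6 (1678 ops/s), Nimbus→Machine M1 (1385 ops/s), Iris→Machine M5 (2280 ops/s), Talus→Machine M7 (1972 ops/s) — total 1678+1385+2280+1972 = 7315 ops/s.
Max-entry greedy (repeatedly take the single best remaining cell) gives 6870 ops/s, worse by 445.
Next-best assignment: Apex→Machine M7, Nimbus→Machine M1, Iris→Machine M5, Talus→Machine M6 = 6870 ops/s.
Checked against all permutations: 7315 ops/s is optimal.
Talus's own top instance is Machine M5 (2030 ops/s), but forcing Talus→Machine M5 and reassigning the rest optimally gives only 6784 ops/s — worse by 531.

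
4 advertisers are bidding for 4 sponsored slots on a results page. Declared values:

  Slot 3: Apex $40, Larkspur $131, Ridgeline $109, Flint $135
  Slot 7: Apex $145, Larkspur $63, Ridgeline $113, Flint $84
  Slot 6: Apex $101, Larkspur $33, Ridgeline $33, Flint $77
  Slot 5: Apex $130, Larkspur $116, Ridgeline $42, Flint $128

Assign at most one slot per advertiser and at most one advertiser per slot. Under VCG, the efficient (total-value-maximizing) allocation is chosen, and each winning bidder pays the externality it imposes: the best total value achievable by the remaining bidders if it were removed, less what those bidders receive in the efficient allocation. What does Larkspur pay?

Larkspur pays $40.

Efficient allocation: Apex→Slot 6 ($101), Larkspur→Slot 3 ($131), Ridgeline→Slot 7 ($113), Flint→Slot 5 ($128); total welfare W = $473.
Larkspur receives Slot 3 at value $131, so the others get W − 131 = $342.
Without Larkspur: best allocation of the remaining 3 bidders over all 4 slots is Apex→Slot 7 ($145), Ridgeline→Slot 3 ($109), Flint→Slot 5 ($128), total $382.
VCG payment = (others' best without Larkspur) − (others' welfare with Larkspur) = 382 − 342 = $40.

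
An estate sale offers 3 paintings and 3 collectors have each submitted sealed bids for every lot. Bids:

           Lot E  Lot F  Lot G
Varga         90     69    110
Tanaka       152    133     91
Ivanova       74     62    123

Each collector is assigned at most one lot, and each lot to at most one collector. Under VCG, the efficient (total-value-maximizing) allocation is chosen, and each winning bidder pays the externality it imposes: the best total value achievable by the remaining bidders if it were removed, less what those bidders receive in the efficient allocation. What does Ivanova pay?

Ivanova pays $39.

Efficient allocation: Varga→Lot E ($90), Tanaka→Lot F ($133), Ivanova→Lot G ($123); total welfare W = $346.
Ivanova receives Lot G at value $123, so the others get W − 123 = $223.
Without Ivanova: best allocation of the remaining 2 bidders over all 3 lots is Varga→Lot G ($110), Tanaka→Lot E ($152), total $262.
VCG payment = (others' best without Ivanova) − (others' welfare with Ivanova) = 262 − 223 = $39.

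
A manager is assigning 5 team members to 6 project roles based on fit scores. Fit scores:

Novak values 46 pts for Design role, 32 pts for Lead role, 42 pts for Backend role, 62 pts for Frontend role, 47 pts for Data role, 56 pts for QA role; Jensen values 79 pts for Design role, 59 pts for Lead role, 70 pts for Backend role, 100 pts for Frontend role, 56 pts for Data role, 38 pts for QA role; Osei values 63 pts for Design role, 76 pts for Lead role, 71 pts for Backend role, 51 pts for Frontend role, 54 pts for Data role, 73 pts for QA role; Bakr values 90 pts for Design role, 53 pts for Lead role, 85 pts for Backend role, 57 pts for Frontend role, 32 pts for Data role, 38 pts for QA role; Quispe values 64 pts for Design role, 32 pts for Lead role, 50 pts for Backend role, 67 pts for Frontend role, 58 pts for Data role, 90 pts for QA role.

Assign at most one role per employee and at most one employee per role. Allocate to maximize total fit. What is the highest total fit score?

Optimal: Novak→Data role (47 pts), Jensen→Frontend role (100 pts), Osei→Lead role (76 pts), Bakr→Design role (90 pts), Quispe→QA role (90 pts) — total 47+100+76+90+90 = 403 pts.
Column-greedy (each role in turn goes to its best remaining employee) gives 350 pts, worse by 53.

Maximum total: 403 pts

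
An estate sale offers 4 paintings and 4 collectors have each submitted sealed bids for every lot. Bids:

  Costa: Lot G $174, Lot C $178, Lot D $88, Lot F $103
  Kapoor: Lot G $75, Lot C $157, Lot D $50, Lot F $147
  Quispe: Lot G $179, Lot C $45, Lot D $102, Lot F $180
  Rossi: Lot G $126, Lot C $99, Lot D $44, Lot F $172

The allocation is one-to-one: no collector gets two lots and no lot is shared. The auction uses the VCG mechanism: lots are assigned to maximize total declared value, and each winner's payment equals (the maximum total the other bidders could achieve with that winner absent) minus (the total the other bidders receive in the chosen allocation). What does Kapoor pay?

Kapoor pays $81.

Efficient allocation: Costa→Lot G ($174), Kapoor→Lot C ($157), Quispe→Lot D ($102), Rossi→Lot F ($172); total welfare W = $605.
Kapoor receives Lot C at value $157, so the others get W − 157 = $448.
Without Kapoor: best allocation of the remaining 3 bidders over all 4 lots is Costa→Lot C ($178), Quispe→Lot G ($179), Rossi→Lot F ($172), total $529.
VCG payment = (others' best without Kapoor) − (others' welfare with Kapoor) = 529 − 448 = $81.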